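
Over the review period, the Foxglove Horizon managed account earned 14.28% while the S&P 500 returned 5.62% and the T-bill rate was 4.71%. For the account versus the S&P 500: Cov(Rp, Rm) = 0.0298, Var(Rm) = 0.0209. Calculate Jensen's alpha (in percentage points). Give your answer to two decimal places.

β = Cov / Var = 0.0298 / 0.0209 = 1.4258
E[R] = Rf + β(Rm − Rf) = 4.71% + 1.4258 × (5.62% − 4.71%) = 6.0075%
α = Rp − E[R] = 14.28% − 6.0075% = 8.2725

8.27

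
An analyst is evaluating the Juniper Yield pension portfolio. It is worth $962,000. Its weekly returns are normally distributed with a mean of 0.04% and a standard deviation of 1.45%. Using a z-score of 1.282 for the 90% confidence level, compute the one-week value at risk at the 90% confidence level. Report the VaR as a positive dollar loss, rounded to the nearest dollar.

Return at the 90% tail: μ − z·σ = 0.04% − 1.282 × 1.45% = 0.04 − 1.8589 = -1.8189%
VaR = −(-1.8189%) × $962,000 = 1.8189% × $962,000 = $17,498

$17,498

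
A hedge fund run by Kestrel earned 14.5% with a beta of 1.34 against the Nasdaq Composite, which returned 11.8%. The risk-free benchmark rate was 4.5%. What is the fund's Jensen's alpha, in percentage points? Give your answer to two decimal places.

0.22

CAPM expected return = Rf + β(Rm − Rf) = 4.5% + 1.34 × (11.8% − 4.5%) = 4.5 + 1.34 × 7.30 = 14.2820%
Jensen's α = Rp − E[R] = 14.5% − 14.2820% = 0.2180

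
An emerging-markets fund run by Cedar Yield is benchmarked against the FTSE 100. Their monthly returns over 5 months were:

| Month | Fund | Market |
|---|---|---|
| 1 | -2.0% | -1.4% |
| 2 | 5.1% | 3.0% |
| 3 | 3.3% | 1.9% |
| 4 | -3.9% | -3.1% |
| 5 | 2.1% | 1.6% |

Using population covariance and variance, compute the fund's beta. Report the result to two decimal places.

r̄p = 0.9200%,  r̄m = 0.4000%
Cov = Σ(rp − r̄p)(rm − r̄m) / 5 = 7.5960
Var(rm) = Σ(rm − r̄m)² / 5 = 5.1880
β = Cov / Var = 7.5960 / 5.1880 = 1.4641

1.46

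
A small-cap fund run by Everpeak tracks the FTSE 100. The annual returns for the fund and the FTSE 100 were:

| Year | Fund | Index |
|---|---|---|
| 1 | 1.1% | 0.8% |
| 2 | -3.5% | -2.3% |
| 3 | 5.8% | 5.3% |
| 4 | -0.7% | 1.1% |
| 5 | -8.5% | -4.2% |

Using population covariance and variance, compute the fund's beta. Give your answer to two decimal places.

1.43

r̄p = -1.1600%,  r̄m = 0.1400%
Cov = Σ(rp − r̄p)(rm − r̄m) / 5 = 15.0824
Var(rm) = Σ(rm − r̄m)² / 5 = 10.5544
β = Cov / Var = 15.0824 / 10.5544 = 1.4290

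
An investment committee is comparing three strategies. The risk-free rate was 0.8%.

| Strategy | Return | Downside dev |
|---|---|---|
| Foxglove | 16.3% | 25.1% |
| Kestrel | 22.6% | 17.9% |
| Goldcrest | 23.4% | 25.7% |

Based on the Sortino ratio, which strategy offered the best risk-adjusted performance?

Foxglove: Sortino ratio = (16.3% − 0.8%) / 25.1% = 0.618
Kestrel: Sortino ratio = (22.6% − 0.8%) / 17.9% = 1.218
Goldcrest: Sortino ratio = (23.4% − 0.8%) / 25.7% = 0.879
Highest: Kestrel (1.218).

Kestrel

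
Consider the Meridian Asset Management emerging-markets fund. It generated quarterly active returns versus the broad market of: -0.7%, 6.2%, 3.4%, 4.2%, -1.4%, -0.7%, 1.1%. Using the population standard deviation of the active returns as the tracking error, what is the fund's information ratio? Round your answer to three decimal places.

r̄ = (-0.7 + 6.2 + 3.4 + 4.2 − 1.4 − 0.7 + 1.1) / 7 = 12.10 / 7 = 1.7286%
Population σ = √[Σ(r − r̄)² / 7] = √[50.8743 / 7] = √7.2678 = 2.6959%
IR = r̄ / tracking error = 1.7286 / 2.6959 = 0.6412

0.641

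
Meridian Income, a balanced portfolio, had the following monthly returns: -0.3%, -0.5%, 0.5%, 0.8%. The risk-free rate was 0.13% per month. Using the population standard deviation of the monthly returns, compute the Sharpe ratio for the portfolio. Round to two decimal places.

-0.01

μ = (-0.3 − 0.5 + 0.5 + 0.8) / 4 = 0.1250%
Population σ = √[Σ(r − μ)² / 4] = √[1.1675 / 4] = √0.2919 = 0.5403%
Sharpe = (μ − rf) / σ = (0.1250 − 0.13) / 0.5403 = -0.0050 / 0.5403 = -0.0093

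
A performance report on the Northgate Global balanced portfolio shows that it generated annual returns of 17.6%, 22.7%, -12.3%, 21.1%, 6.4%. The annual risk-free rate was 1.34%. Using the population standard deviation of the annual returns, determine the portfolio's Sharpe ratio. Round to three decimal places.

r̄ = (17.6 + 22.7 − 12.3 + 21.1 + 6.4) / 5 = 11.1000%
Population std dev = √[846.4600 / 5] = 13.0112%
Sharpe = (r̄ − rf) / σ = (11.1000 − 1.34) / 13.0112 = 9.7600 / 13.0112 = 0.7501

0.750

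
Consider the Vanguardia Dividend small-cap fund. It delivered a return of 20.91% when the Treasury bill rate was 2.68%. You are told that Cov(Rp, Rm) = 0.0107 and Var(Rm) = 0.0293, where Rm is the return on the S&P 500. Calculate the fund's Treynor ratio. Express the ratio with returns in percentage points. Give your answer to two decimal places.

49.92

β = Cov / Var = 0.0107 / 0.0293 = 0.3652
Treynor = (Rp − Rf) / β = (20.91% − 2.68%) / 0.3652 = 18.23 / 0.3652 = 49.9179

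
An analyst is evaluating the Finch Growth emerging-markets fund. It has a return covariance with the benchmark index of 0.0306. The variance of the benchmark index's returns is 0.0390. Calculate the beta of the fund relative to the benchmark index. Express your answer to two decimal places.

0.78

β = Cov(Rp, Rm) / Var(Rm) = 0.0306 / 0.0390 = 0.7846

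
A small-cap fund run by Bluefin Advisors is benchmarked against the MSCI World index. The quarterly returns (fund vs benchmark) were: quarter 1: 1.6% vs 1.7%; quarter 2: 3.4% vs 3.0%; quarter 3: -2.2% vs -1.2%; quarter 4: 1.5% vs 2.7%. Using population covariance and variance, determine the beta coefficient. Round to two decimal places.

1.18

r̄p = 1.0750%,  r̄m = 1.5500%
Cov = Σ(rp − r̄p)(rm − r̄m) / 4 = 3.2363
Var(rm) = Σ(rm − r̄m)² / 4 = 2.7525
β = Cov / Var = 3.2363 / 2.7525 = 1.1758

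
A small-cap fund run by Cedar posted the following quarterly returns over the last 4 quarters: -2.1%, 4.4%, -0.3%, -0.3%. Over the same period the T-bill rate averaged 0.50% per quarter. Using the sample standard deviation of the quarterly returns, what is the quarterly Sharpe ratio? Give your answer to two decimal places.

-0.03

μ = (-2.1 + 4.4 − 0.3 − 0.3) / 4 = 1.70 / 4 = 0.4250%
Sample std dev = √[23.2275 / 3] = 2.7825%
Sharpe = (μ − rf) / σ = (0.4250 − 0.5) / 2.7825 = -0.0750 / 2.7825 = -0.0270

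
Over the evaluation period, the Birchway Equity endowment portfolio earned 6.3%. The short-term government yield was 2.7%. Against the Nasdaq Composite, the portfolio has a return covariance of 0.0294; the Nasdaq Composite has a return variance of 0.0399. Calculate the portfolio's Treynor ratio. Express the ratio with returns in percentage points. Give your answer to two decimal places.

β = Cov / Var = 0.0294 / 0.0399 = 0.7368
Treynor = (Rp − Rf) / β = (6.3% − 2.7%) / 0.7368 = 3.60 / 0.7368 = 4.8860

4.89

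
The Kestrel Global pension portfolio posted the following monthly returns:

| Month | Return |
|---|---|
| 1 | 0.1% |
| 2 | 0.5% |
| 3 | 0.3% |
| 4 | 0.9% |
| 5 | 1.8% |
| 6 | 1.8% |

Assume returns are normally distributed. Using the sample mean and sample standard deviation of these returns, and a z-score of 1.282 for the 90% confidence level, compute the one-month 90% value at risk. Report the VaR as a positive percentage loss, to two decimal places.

r̄ = (0.1 + 0.5 + 0.3 + 0.9 + 1.8 + 1.8) / 6 = 0.9000%
Σ(r − r̄)² = (0.1 − 0.9000)² + (0.5 − 0.9000)² + … = 2.7800
sample σ = √(2.7800 / 5) = √0.5560 = 0.7457%
VaR = −(r̄ − z·σ) = −(0.9000 − 1.282 × 0.7457) = −(-0.0560) = 0.0560%

0.06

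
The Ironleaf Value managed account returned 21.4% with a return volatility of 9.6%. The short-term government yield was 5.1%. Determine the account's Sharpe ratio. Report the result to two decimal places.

1.70

Sharpe = (Rp − Rf) / σp = (21.4% − 5.1%) / 9.6% = 16.30% / 9.6% = 1.6979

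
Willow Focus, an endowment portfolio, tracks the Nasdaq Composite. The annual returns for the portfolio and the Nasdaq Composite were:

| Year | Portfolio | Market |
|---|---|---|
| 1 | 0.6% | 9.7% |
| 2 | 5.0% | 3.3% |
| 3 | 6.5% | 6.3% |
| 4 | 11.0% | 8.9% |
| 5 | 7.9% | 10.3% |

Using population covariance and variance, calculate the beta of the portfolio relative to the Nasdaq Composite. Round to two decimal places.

0.11

r̄p = 6.2000%,  r̄m = 7.7000%
Cov = Σ(rp − r̄p)(rm − r̄m) / 5 = 0.7680
Var(rm) = Σ(rm − r̄m)² / 5 = 6.7040
β = Cov / Var = 0.7680 / 6.7040 = 0.1146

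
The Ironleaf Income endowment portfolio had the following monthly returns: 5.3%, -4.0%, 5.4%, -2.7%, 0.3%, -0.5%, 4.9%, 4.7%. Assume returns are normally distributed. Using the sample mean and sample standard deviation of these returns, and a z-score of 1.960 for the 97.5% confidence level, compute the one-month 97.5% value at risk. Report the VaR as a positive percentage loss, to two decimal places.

5.90

r̄ = (5.3 − 4 + 5.4 − 2.7 + 0.3 − 0.5 + 4.9 + 4.7) / 8 = 13.40 / 8 = 1.6750%
Sample std dev = √[104.5350 / 7] = 3.8644%
VaR = −(r̄ − z·σ) = −(1.6750 − 1.960 × 3.8644) = −(-5.8992) = 5.8992%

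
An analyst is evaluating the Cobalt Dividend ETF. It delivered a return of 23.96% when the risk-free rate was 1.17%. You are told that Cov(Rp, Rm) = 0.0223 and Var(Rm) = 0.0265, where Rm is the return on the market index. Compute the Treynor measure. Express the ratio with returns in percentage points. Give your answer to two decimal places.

27.08

β = Cov / Var = 0.0223 / 0.0265 = 0.8415
Treynor = (Rp − Rf) / β = (23.96% − 1.17%) / 0.8415 = 22.79 / 0.8415 = 27.0826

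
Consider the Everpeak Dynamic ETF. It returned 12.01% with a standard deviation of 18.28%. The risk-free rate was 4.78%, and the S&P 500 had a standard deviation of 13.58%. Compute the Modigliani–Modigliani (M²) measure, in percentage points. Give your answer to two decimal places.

Sharpe = (Rp − Rf) / σp = (12.01% − 4.78%) / 18.28% = 0.3955
M² = Rf + Sharpe × σm = 4.78% + 0.3955 × 13.58% = 10.1509%

10.15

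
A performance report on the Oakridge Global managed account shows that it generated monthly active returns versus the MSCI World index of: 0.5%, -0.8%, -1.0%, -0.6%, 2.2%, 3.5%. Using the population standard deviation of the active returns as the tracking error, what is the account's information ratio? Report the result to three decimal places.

r̄ = (0.5 − 0.8 − 1 − 0.6 + 2.2 + 3.5) / 6 = 3.80 / 6 = 0.6333%
Σ(r − r̄)² = 16.9333; population σ = √(16.9333/6) = 1.6799%
IR = r̄ / tracking error = 0.6333 / 1.6799 = 0.3770

0.377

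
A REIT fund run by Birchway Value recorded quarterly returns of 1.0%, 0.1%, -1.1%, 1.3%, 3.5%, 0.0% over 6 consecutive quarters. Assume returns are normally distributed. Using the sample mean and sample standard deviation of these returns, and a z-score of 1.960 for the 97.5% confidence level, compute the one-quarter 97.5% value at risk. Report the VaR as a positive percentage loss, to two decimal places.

2.28

r̄ = (1 + 0.1 − 1.1 + 1.3 + 3.5 + 0) / 6 = 0.8000%
Σ(r − r̄)² = 12.3200; sample σ = √(12.3200/5) = 1.5697%
VaR = −(r̄ − z·σ) = −(0.8000 − 1.960 × 1.5697) = −(-2.2766) = 2.2766%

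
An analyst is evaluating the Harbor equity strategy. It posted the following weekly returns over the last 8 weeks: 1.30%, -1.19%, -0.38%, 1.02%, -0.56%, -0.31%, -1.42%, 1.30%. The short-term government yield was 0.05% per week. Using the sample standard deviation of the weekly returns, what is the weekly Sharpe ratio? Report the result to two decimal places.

Mean return μ = -0.240 / 8 = -0.0300%
Σ(r − μ)² = (1.3 − (-0.0300))² + (-1.19 − (-0.0300))² + (-0.38 − (-0.0300))² + … = 8.3998
sample σ = √(8.3998 / 7) = √1.2000 = 1.0954%
Sharpe = (μ − rf) / σ = (-0.0300 − 0.05) / 1.0954 = -0.0800 / 1.0954 = -0.0730

-0.07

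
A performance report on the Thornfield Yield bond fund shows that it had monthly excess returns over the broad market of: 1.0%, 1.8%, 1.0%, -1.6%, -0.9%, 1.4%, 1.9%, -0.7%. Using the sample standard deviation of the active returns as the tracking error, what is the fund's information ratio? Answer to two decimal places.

0.36

μ = (1 + 1.8 + 1 − 1.6 − 0.9 + 1.4 + 1.9 − 0.7) / 8 = 0.4875%
Σ(r − μ)² = (1 − 0.4875)² + (1.8 − 0.4875)² + … = 12.7688
sample σ = √(12.7688 / 7) = √1.8241 = 1.3506%
IR = μ / tracking error = 0.4875 / 1.3506 = 0.3610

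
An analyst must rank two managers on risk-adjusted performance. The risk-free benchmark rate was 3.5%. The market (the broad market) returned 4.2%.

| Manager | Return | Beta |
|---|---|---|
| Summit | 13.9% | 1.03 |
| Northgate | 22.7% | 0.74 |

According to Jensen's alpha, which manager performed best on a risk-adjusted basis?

Northgate

Summit: α = 13.9% − [3.5% + 1.03 × (4.2% − 3.5%)] = 9.679
Northgate: α = 22.7% − [3.5% + 0.74 × (4.2% − 3.5%)] = 18.682
Highest: Northgate (18.682).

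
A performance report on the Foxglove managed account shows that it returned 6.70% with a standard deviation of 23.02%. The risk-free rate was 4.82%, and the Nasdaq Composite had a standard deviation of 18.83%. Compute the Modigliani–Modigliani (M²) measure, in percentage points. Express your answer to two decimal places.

Sharpe = (Rp − Rf) / σp = (6.70% − 4.82%) / 23.02% = 0.0817
M² = Rf + Sharpe × σm = 4.82% + 0.0817 × 18.83% = 6.3584%

6.36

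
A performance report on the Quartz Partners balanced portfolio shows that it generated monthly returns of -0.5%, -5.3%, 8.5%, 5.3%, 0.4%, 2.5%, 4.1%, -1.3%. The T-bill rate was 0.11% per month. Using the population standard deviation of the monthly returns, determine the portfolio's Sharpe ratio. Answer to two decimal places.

0.40

μ = (-0.5 − 5.3 + 8.5 + 5.3 + 0.4 + 2.5 + 4.1 − 1.3) / 8 = 1.7125%
Population std dev = √[130.1288 / 8] = 4.0331%
Sharpe = (μ − rf) / σ = (1.7125 − 0.11) / 4.0331 = 1.6025 / 4.0331 = 0.3973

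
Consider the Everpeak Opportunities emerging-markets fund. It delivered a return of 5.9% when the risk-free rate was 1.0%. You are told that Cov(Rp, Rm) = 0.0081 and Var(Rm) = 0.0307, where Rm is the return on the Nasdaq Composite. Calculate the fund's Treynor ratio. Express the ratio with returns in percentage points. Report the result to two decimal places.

18.57

β = Cov / Var = 0.0081 / 0.0307 = 0.2638
Treynor = (Rp − Rf) / β = (5.9% − 1.0%) / 0.2638 = 4.90 / 0.2638 = 18.5747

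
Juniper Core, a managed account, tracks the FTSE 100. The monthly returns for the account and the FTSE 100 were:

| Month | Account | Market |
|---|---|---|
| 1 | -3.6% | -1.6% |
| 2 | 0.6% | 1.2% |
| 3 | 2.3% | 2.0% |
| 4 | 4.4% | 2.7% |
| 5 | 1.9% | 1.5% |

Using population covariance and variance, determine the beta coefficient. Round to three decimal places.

1.786

r̄p = 1.1200%,  r̄m = 1.1600%
Cov = Σ(rp − r̄p)(rm − r̄m) / 5 = 3.8628
Var(rm) = Σ(rm − r̄m)² / 5 = 2.1624
β = Cov / Var = 3.8628 / 2.1624 = 1.7863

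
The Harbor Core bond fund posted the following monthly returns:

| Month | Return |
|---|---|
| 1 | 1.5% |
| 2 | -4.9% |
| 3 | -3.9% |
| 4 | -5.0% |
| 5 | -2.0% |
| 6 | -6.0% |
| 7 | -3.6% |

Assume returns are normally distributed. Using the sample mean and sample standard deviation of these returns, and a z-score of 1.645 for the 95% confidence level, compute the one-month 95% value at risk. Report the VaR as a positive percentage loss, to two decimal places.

7.54

Mean return r̄ = -23.90 / 7 = -3.4143%
Σ(r − r̄)² = (1.5 − (-3.4143))² + (-4.9 − (-3.4143))² + (-3.9 − (-3.4143))² + … = 37.8286
σ = √[37.8286 / 6] = 2.5109%
VaR = −(r̄ − z·σ) = −(-3.4143 − 1.645 × 2.5109) = −(-7.5447) = 7.5447%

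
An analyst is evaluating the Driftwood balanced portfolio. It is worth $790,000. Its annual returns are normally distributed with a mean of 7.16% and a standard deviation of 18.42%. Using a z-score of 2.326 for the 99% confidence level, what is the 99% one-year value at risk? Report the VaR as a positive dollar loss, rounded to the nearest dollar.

Return at the 99% tail: μ − z·σ = 7.16% − 2.326 × 18.42% = 7.16 − 42.84492 = -35.68492%
VaR = −(-35.68492%) × $790,000 = 35.68492% × $790,000 = $281,911

$281,911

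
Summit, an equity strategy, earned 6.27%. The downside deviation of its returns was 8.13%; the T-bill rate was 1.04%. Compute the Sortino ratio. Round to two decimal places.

0.64

Sortino = (Rp − Rf) / σd = (6.27% − 1.04%) / 8.13% = 5.23% / 8.13% = 0.6433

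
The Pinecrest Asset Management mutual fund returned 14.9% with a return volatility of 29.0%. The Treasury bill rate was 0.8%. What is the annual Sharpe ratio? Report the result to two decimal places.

0.49

Sharpe = (Rp − Rf) / σp = (14.9% − 0.8%) / 29.0% = 14.10% / 29.0% = 0.4862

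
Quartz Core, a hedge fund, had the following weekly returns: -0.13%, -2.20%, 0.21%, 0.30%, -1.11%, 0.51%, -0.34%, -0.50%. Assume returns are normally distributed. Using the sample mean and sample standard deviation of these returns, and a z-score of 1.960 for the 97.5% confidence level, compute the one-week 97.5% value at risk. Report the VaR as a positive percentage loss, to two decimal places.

2.15

μ = (-0.13 − 2.2 + 0.21 + 0.3 − 1.11 + 0.51 − 0.34 − 0.5) / 8 = -3.260 / 8 = -0.4075%
Sample std dev = √[5.5204 / 7] = 0.8880%
VaR = −(μ − z·σ) = −(-0.4075 − 1.960 × 0.8880) = −(-2.1480) = 2.1480%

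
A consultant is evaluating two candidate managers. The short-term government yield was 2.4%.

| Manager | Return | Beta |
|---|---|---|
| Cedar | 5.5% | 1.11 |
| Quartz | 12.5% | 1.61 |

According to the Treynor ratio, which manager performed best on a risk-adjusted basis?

Quartz

Cedar: Treynor = (5.5% − 2.4%) / 1.11 = 2.793
Quartz: Treynor = (12.5% − 2.4%) / 1.61 = 6.273
Highest: Quartz (6.273).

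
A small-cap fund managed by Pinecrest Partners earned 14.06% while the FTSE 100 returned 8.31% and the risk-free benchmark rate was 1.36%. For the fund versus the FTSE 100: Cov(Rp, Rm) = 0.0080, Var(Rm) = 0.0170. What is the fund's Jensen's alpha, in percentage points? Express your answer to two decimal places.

9.43

β = Cov / Var = 0.0080 / 0.0170 = 0.4706
E[R] = Rf + β(Rm − Rf) = 1.36% + 0.4706 × (8.31% − 1.36%) = 4.6307%
α = Rp − E[R] = 14.06% − 4.6307% = 9.4293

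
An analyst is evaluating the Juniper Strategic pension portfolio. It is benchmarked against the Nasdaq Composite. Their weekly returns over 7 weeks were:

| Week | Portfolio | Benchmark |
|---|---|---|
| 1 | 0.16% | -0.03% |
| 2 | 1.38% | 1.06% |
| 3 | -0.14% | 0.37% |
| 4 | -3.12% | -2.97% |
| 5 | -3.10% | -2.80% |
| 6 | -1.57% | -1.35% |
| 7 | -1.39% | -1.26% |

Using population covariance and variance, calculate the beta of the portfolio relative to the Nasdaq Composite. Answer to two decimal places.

1.08

r̄p = -1.1114%,  r̄m = -0.9971%
Cov = Σ(rp − r̄p)(rm − r̄m) / 7 = 2.2094
Var(rm) = Σ(rm − r̄m)² / 7 = 2.0532
β = Cov / Var = 2.2094 / 2.0532 = 1.0761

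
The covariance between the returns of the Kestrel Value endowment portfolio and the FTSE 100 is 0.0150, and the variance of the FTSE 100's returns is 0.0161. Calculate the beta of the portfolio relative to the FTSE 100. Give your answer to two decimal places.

β = Cov(Rp, Rm) / Var(Rm) = 0.0150 / 0.0161 = 0.9317

0.93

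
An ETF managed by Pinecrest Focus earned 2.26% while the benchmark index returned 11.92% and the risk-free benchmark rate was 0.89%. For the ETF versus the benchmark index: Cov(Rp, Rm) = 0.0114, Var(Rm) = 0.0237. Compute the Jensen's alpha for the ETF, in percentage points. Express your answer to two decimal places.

-3.94

β = Cov / Var = 0.0114 / 0.0237 = 0.4810
E[R] = Rf + β(Rm − Rf) = 0.89% + 0.4810 × (11.92% − 0.89%) = 6.1954%
α = Rp − E[R] = 2.26% − 6.1954% = -3.9354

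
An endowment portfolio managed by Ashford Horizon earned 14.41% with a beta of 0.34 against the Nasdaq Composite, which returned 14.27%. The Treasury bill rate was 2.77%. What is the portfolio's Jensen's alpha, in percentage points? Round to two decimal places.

7.73

CAPM expected return = Rf + β(Rm − Rf) = 2.77% + 0.34 × (14.27% − 2.77%) = 2.77 + 0.34 × 11.50 = 6.6800%
Jensen's α = Rp − E[R] = 14.41% − 6.6800% = 7.7300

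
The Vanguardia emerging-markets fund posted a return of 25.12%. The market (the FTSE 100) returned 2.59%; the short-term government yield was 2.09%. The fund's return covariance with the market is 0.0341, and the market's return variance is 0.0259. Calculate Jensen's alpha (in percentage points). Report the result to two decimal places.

β = Cov / Var = 0.0341 / 0.0259 = 1.3166
E[R] = Rf + β(Rm − Rf) = 2.09% + 1.3166 × (2.59% − 2.09%) = 2.7483%
α = Rp − E[R] = 25.12% − 2.7483% = 22.3717

22.37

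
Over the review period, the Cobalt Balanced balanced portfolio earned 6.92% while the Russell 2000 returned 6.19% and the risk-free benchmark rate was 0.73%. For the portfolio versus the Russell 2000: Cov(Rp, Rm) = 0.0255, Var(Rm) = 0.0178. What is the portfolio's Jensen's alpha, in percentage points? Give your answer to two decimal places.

-1.63

β = Cov / Var = 0.0255 / 0.0178 = 1.4326
E[R] = Rf + β(Rm − Rf) = 0.73% + 1.4326 × (6.19% − 0.73%) = 8.5520%
α = Rp − E[R] = 6.92% − 8.5520% = -1.6320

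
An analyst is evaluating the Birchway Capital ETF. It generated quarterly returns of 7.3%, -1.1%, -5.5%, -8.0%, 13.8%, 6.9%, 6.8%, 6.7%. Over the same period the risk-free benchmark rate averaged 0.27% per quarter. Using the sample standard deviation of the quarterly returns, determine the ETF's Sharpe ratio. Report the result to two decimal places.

0.42

Mean return μ = 26.90 / 8 = 3.3625%
Σ(r − μ)² = (7.3 − 3.3625)² + (-1.1 − 3.3625)² + … = 387.4788
σ = √[387.4788 / 7] = 7.4400%
Sharpe = (μ − rf) / σ = (3.3625 − 0.27) / 7.4400 = 3.0925 / 7.4400 = 0.4157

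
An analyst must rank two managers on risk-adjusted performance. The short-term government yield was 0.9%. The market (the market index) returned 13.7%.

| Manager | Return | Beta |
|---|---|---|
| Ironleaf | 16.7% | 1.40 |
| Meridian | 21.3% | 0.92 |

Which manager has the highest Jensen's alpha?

Ironleaf: α = 16.7% − [0.9% + 1.40 × (13.7% − 0.9%)] = -2.120
Meridian: α = 21.3% − [0.9% + 0.92 × (13.7% − 0.9%)] = 8.624
Highest: Meridian (8.624).

Meridian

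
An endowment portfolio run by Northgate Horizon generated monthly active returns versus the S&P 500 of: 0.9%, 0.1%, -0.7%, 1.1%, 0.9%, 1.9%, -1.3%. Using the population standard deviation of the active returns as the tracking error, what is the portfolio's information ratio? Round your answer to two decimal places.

μ = (0.9 + 0.1 − 0.7 + 1.1 + 0.9 + 1.9 − 1.3) / 7 = 0.4143%
Σ(r − μ)² = 7.4286; population σ = √(7.4286/7) = 1.0302%
IR = μ / tracking error = 0.4143 / 1.0302 = 0.4022

0.40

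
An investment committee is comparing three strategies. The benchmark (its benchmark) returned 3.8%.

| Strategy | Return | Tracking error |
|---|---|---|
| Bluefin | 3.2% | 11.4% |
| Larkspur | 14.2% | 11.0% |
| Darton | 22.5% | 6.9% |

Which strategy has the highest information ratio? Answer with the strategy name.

Bluefin: IR = (3.2% − 3.8%) / 11.4% = -0.053
Larkspur: IR = (14.2% − 3.8%) / 11.0% = 0.945
Darton: IR = (22.5% − 3.8%) / 6.9% = 2.710
Highest: Darton (2.710).

Darton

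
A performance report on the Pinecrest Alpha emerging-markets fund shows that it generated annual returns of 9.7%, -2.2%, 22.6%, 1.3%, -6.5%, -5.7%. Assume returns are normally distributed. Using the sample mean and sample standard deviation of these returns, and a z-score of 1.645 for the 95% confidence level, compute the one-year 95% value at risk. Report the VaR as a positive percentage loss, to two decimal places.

15.19

r̄ = (9.7 − 2.2 + 22.6 + 1.3 − 6.5 − 5.7) / 6 = 3.2000%
Σ(r − r̄)² = 624.6800; sample σ = √(624.6800/5) = 11.1775%
VaR = −(r̄ − z·σ) = −(3.2000 − 1.645 × 11.1775) = −(-15.1870) = 15.1870%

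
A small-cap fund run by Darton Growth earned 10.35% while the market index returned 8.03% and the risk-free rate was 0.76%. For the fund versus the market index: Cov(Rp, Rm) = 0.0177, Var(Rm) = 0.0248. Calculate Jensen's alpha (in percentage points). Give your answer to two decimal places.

4.40

β = Cov / Var = 0.0177 / 0.0248 = 0.7137
E[R] = Rf + β(Rm − Rf) = 0.76% + 0.7137 × (8.03% − 0.76%) = 5.9486%
α = Rp − E[R] = 10.35% − 5.9486% = 4.4014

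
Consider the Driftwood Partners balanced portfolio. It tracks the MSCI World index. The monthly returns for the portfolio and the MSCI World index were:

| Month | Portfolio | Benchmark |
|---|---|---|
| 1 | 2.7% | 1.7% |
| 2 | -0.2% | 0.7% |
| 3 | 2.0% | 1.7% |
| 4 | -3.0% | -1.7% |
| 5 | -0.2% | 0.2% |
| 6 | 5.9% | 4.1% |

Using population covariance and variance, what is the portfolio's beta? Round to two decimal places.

r̄p = 1.2000%,  r̄m = 1.1167%
Cov = Σ(rp − r̄p)(rm − r̄m) / 6 = 4.8433
Var(rm) = Σ(rm − r̄m)² / 6 = 3.0881
β = Cov / Var = 4.8433 / 3.0881 = 1.5684

1.57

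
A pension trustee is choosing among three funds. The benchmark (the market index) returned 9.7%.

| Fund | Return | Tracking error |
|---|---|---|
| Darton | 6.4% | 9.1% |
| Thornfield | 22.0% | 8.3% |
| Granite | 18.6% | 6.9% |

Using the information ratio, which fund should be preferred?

Darton: IR = (6.4% − 9.7%) / 9.1% = -0.363
Thornfield: IR = (22.0% − 9.7%) / 8.3% = 1.482
Granite: IR = (18.6% − 9.7%) / 6.9% = 1.290
Highest: Thornfield (1.482).

Thornfield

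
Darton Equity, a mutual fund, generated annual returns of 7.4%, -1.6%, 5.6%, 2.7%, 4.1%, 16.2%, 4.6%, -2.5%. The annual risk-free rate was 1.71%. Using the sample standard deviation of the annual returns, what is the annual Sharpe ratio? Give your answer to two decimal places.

0.49

Mean return μ = 36.50 / 8 = 4.5625%
Σ(r − μ)² = 236.0988; sample σ = √(236.0988/7) = 5.8076%
Sharpe = (μ − rf) / σ = (4.5625 − 1.71) / 5.8076 = 2.8525 / 5.8076 = 0.4912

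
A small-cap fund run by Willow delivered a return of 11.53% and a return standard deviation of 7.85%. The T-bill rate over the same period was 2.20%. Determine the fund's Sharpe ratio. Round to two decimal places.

1.19

Sharpe = (Rp − Rf) / σp = (11.53% − 2.20%) / 7.85% = 9.33% / 7.85% = 1.1885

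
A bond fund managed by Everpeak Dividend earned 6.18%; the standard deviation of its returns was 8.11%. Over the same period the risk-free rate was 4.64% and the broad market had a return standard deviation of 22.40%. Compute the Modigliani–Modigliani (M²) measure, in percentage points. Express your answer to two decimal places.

Sharpe = (Rp − Rf) / σp = (6.18% − 4.64%) / 8.11% = 0.1899
M² = Rf + Sharpe × σm = 4.64% + 0.1899 × 22.40% = 8.8938%

8.89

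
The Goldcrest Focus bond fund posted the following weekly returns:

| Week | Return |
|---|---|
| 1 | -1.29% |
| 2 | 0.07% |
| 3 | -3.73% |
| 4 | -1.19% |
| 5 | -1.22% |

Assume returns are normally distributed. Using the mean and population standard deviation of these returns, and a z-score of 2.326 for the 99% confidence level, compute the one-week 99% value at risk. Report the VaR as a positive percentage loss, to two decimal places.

4.35

r̄ = (-1.29 + 0.07 − 3.73 − 1.19 − 1.22) / 5 = -1.4720%
Population std dev = √[7.6525 / 5] = 1.2371%
VaR = −(r̄ − z·σ) = −(-1.4720 − 2.326 × 1.2371) = −(-4.3495) = 4.3495%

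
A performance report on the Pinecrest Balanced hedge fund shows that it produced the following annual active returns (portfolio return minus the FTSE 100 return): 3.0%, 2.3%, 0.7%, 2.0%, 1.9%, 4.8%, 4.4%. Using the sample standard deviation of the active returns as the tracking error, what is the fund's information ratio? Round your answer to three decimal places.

μ = (3 + 2.3 + 0.7 + 2 + 1.9 + 4.8 + 4.4) / 7 = 2.7286%
Σ(r − μ)² = 12.6743; sample σ = √(12.6743/6) = 1.4534%
IR = μ / tracking error = 2.7286 / 1.4534 = 1.8774

1.877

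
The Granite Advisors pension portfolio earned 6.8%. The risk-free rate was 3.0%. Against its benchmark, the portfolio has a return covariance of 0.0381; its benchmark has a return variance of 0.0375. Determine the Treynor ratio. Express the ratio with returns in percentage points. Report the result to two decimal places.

β = Cov / Var = 0.0381 / 0.0375 = 1.0160
Treynor = (Rp − Rf) / β = (6.8% − 3.0%) / 1.0160 = 3.80 / 1.0160 = 3.7402

3.74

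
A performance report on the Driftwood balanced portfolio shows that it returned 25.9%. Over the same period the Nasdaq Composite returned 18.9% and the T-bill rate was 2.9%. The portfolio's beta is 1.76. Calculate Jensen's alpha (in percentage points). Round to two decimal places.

CAPM expected return = Rf + β(Rm − Rf) = 2.9% + 1.76 × (18.9% − 2.9%) = 2.9 + 1.76 × 16.00 = 31.0600%
Jensen's α = Rp − E[R] = 25.9% − 31.0600% = -5.1600

-5.16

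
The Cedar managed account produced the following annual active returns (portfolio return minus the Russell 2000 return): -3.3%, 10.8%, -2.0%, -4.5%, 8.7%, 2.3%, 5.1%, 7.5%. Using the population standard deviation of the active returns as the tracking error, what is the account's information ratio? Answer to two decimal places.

0.56

r̄ = (-3.3 + 10.8 − 2 − 4.5 + 8.7 + 2.3 + 5.1 + 7.5) / 8 = 24.60 / 8 = 3.0750%
Σ(r − r̄)² = (-3.3 − 3.0750)² + (10.8 − 3.0750)² + … = 239.3750
σ = √[239.3750 / 8] = 5.4701%
IR = r̄ / tracking error = 3.0750 / 5.4701 = 0.5621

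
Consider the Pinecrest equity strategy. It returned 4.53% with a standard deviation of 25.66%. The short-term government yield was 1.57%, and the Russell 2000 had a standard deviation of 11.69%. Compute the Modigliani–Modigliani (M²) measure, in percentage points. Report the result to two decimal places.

Sharpe = (Rp − Rf) / σp = (4.53% − 1.57%) / 25.66% = 0.1154
M² = Rf + Sharpe × σm = 1.57% + 0.1154 × 11.69% = 2.9190%

2.92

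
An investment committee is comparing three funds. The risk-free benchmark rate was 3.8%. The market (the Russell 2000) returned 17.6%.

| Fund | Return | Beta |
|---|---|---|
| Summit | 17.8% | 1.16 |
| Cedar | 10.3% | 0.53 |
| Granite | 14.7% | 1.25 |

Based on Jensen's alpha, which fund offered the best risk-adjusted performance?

Summit: α = 17.8% − [3.8% + 1.16 × (17.6% − 3.8%)] = -2.008
Cedar: α = 10.3% − [3.8% + 0.53 × (17.6% − 3.8%)] = -0.814
Granite: α = 14.7% − [3.8% + 1.25 × (17.6% − 3.8%)] = -6.350
Highest: Cedar (-0.814).

Cedar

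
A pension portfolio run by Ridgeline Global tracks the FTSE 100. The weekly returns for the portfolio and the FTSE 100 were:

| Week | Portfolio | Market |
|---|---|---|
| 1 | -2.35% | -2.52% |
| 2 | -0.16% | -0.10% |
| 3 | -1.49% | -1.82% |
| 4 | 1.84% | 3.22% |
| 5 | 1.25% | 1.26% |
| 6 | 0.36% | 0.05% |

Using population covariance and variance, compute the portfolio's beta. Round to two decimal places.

r̄p = -0.0917%,  r̄m = 0.0150%
Cov = Σ(rp − r̄p)(rm − r̄m) / 6 = 2.6960
Var(rm) = Σ(rm − r̄m)² / 6 = 3.6050
β = Cov / Var = 2.6960 / 3.6050 = 0.7479

0.75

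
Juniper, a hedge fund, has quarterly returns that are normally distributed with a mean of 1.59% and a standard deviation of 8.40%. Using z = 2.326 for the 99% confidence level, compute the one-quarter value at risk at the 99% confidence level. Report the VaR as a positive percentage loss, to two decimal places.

17.95

VaR (as % loss) = −(μ − z·σ) = −(1.59% − 2.326 × 8.40%) = −(-17.9484%) = 17.9484%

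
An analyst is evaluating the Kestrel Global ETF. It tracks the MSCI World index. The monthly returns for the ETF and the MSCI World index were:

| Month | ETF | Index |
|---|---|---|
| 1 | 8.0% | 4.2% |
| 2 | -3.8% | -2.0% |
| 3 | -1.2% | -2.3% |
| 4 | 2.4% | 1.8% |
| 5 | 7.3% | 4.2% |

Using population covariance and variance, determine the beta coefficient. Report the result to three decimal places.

r̄p = 2.5400%,  r̄m = 1.1800%
Cov = Σ(rp − r̄p)(rm − r̄m) / 5 = 12.7908
Var(rm) = Σ(rm − r̄m)² / 5 = 8.1696
β = Cov / Var = 12.7908 / 8.1696 = 1.5657

1.566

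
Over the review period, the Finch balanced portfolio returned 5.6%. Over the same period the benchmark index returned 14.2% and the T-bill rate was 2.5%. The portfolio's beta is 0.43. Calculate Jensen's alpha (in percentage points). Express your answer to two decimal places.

-1.93

CAPM expected return = Rf + β(Rm − Rf) = 2.5% + 0.43 × (14.2% − 2.5%) = 2.5 + 0.43 × 11.70 = 7.5310%
Jensen's α = Rp − E[R] = 5.6% − 7.5310% = -1.9310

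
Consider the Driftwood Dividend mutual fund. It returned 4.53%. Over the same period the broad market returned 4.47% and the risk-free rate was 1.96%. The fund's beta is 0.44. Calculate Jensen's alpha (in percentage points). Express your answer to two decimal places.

CAPM expected return = Rf + β(Rm − Rf) = 1.96% + 0.44 × (4.47% − 1.96%) = 1.96 + 0.44 × 2.51 = 3.0644%
Jensen's α = Rp − E[R] = 4.53% − 3.0644% = 1.4656

1.47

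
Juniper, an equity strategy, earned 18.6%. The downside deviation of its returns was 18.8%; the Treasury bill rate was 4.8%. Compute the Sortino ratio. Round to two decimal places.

Sortino = (Rp − Rf) / σd = (18.6% − 4.8%) / 18.8% = 13.80% / 18.8% = 0.7340

0.73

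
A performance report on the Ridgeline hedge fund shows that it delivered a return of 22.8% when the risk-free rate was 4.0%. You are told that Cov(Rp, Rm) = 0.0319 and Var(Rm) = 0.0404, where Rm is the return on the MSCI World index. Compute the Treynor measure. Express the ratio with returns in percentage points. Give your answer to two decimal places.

23.81

β = Cov / Var = 0.0319 / 0.0404 = 0.7896
Treynor = (Rp − Rf) / β = (22.8% − 4.0%) / 0.7896 = 18.80 / 0.7896 = 23.8095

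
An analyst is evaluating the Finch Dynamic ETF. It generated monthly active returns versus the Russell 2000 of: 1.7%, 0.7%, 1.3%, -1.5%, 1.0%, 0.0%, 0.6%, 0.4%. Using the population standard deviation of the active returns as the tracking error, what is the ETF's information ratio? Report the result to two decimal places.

μ = (1.7 + 0.7 + 1.3 − 1.5 + 1 + 0 + 0.6 + 0.4) / 8 = 4.20 / 8 = 0.5250%
Σ(r − μ)² = (1.7 − 0.5250)² + (0.7 − 0.5250)² + (1.3 − 0.5250)² + … = 6.6350
population σ = √(6.6350 / 8) = √0.8294 = 0.9107%
IR = μ / tracking error = 0.5250 / 0.9107 = 0.5765

0.58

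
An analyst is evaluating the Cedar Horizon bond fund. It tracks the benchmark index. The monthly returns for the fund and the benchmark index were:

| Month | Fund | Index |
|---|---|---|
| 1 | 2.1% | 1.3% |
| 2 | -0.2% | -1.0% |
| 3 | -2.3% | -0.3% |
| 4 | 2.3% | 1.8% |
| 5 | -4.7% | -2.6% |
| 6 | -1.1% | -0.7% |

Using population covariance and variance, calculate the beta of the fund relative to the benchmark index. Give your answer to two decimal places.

1.53

r̄p = -0.6500%,  r̄m = -0.2500%
Cov = Σ(rp − r̄p)(rm − r̄m) / 6 = 3.2958
Var(rm) = Σ(rm − r̄m)² / 6 = 2.1492
β = Cov / Var = 3.2958 / 2.1492 = 1.5335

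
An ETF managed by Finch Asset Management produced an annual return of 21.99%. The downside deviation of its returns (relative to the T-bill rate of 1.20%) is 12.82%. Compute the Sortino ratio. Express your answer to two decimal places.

Sortino = (Rp − Rf) / σd = (21.99% − 1.20%) / 12.82% = 20.79% / 12.82% = 1.6217

1.62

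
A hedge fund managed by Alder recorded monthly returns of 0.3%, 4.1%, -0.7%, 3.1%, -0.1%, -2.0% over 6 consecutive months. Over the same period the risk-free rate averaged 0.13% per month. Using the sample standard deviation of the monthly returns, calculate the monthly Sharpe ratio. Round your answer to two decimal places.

0.28

Mean return μ = 4.70 / 6 = 0.7833%
Σ(r − μ)² = (0.3 − 0.7833)² + (4.1 − 0.7833)² + … = 27.3283
sample σ = √(27.3283 / 5) = √5.4657 = 2.3379%
Sharpe = (μ − rf) / σ = (0.7833 − 0.13) / 2.3379 = 0.6533 / 2.3379 = 0.2794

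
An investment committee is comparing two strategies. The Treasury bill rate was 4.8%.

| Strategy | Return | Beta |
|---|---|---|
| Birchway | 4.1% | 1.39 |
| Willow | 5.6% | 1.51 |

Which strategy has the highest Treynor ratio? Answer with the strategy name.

Birchway: Treynor = (4.1% − 4.8%) / 1.39 = -0.504
Willow: Treynor = (5.6% − 4.8%) / 1.51 = 0.530
Highest: Willow (0.530).

Willow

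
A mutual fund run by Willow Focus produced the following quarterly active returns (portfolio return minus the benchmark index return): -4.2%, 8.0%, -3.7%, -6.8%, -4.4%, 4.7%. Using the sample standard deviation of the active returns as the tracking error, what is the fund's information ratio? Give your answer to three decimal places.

μ = (-4.2 + 8 − 3.7 − 6.8 − 4.4 + 4.7) / 6 = -1.0667%
Sample std dev = √[176.1933 / 5] = 5.9362%
IR = μ / tracking error = -1.0667 / 5.9362 = -0.1797

-0.180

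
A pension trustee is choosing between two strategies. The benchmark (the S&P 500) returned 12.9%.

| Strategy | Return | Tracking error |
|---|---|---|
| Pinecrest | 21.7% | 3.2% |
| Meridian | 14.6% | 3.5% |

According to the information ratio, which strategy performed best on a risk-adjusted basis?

Pinecrest

Pinecrest: IR = (21.7% − 12.9%) / 3.2% = 2.750
Meridian: IR = (14.6% − 12.9%) / 3.5% = 0.486
Highest: Pinecrest (2.750).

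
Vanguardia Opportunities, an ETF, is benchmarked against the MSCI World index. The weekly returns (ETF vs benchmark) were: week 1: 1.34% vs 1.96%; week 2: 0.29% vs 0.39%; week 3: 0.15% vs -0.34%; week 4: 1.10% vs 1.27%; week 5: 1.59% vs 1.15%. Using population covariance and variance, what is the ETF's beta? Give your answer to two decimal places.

0.63

r̄p = 0.8940%,  r̄m = 0.8860%
Cov = Σ(rp − r̄p)(rm − r̄m) / 5 = 0.3907
Var(rm) = Σ(rm − r̄m)² / 5 = 0.6239
β = Cov / Var = 0.3907 / 0.6239 = 0.6262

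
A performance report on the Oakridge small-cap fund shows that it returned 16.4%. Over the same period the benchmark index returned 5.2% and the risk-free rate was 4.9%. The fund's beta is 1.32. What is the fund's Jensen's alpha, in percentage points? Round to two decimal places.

CAPM expected return = Rf + β(Rm − Rf) = 4.9% + 1.32 × (5.2% − 4.9%) = 4.9 + 1.32 × 0.30 = 5.2960%
Jensen's α = Rp − E[R] = 16.4% − 5.2960% = 11.1040

11.10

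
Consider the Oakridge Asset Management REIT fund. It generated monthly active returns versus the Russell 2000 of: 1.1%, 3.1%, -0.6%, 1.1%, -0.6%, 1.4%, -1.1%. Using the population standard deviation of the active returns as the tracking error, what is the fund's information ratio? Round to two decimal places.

0.46

r̄ = (1.1 + 3.1 − 0.6 + 1.1 − 0.6 + 1.4 − 1.1) / 7 = 4.40 / 7 = 0.6286%
Population std dev = √[13.1543 / 7] = 1.3708%
IR = r̄ / tracking error = 0.6286 / 1.3708 = 0.4586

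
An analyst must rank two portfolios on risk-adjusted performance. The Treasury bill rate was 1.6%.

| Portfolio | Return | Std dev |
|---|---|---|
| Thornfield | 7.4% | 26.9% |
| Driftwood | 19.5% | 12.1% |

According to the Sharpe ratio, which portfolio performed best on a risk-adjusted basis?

Driftwood

Thornfield: Sharpe ratio = (7.4% − 1.6%) / 26.9% = 0.216
Driftwood: Sharpe ratio = (19.5% − 1.6%) / 12.1% = 1.479
Highest: Driftwood (1.479).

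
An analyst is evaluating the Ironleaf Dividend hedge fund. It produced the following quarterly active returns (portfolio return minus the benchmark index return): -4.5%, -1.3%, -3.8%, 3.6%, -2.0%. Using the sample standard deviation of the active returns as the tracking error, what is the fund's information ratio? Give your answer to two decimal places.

-0.50

r̄ = (-4.5 − 1.3 − 3.8 + 3.6 − 2) / 5 = -8.00 / 5 = -1.6000%
Sample σ = √[Σ(r − r̄)² / 4] = √[40.5400 / 4] = √10.1350 = 3.1836%
IR = r̄ / tracking error = -1.6000 / 3.1836 = -0.5026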